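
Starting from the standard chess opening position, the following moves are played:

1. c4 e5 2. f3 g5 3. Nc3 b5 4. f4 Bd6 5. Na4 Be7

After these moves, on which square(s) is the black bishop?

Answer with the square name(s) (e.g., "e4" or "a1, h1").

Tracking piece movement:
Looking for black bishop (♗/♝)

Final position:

  a b c d e f g h
  ─────────────────
8│♜ ♞ ♝ ♛ ♚ · ♞ ♜│8
7│♟ · ♟ ♟ ♝ ♟ · ♟│7
6│· · · · · · · ·│6
5│· ♟ · · ♟ · ♟ ·│5
4│♘ · ♙ · · ♙ · ·│4
3│· · · · · · · ·│3
2│♙ ♙ · ♙ ♙ · ♙ ♙│2
1│♖ · ♗ ♕ ♔ ♗ ♘ ♖│1
  ─────────────────
  a b c d e f g h


c8, e7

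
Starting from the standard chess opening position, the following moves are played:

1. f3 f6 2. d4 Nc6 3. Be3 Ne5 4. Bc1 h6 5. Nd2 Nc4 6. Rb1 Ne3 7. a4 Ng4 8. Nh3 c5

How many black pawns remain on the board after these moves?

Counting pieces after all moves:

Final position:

  a b c d e f g h
  ─────────────────
8│♜ · ♝ ♛ ♚ ♝ ♞ ♜│8
7│♟ ♟ · ♟ ♟ · ♟ ·│7
6│· · · · · ♟ · ♟│6
5│· · ♟ · · · · ·│5
4│♙ · · ♙ · · ♞ ·│4
3│· · · · · ♙ · ♘│3
2│· ♙ ♙ ♘ ♙ · ♙ ♙│2
1│· ♖ ♗ ♕ ♔ ♗ · ♖│1
  ─────────────────
  a b c d e f g h


8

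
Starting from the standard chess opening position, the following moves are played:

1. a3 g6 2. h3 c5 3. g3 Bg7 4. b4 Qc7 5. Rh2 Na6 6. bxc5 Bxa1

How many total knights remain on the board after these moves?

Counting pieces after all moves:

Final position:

  a b c d e f g h
  ─────────────────
8│♜ · ♝ · ♚ · ♞ ♜│8
7│♟ ♟ ♛ ♟ ♟ ♟ · ♟│7
6│♞ · · · · · ♟ ·│6
5│· · ♙ · · · · ·│5
4│· · · · · · · ·│4
3│♙ · · · · · ♙ ♙│3
2│· · ♙ ♙ ♙ ♙ · ♖│2
1│♝ ♘ ♗ ♕ ♔ ♗ ♘ ·│1
  ─────────────────
  a b c d e f g h


4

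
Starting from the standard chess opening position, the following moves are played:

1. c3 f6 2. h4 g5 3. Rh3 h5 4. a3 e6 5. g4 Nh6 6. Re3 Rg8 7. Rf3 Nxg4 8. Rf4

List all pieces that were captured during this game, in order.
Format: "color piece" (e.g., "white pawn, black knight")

Tracking captures:
  Nxg4: captured white pawn

white pawn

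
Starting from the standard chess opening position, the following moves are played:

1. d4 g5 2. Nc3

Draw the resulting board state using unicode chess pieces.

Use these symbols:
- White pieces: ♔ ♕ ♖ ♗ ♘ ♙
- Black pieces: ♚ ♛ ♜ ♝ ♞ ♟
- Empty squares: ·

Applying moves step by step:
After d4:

♜ ♞ ♝ ♛ ♚ ♝ ♞ ♜
♟ ♟ ♟ ♟ ♟ ♟ ♟ ♟
· · · · · · · ·
· · · · · · · ·
· · · ♙ · · · ·
· · · · · · · ·
♙ ♙ ♙ · ♙ ♙ ♙ ♙
♖ ♘ ♗ ♕ ♔ ♗ ♘ ♖


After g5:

♜ ♞ ♝ ♛ ♚ ♝ ♞ ♜
♟ ♟ ♟ ♟ ♟ ♟ · ♟
· · · · · · · ·
· · · · · · ♟ ·
· · · ♙ · · · ·
· · · · · · · ·
♙ ♙ ♙ · ♙ ♙ ♙ ♙
♖ ♘ ♗ ♕ ♔ ♗ ♘ ♖


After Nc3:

♜ ♞ ♝ ♛ ♚ ♝ ♞ ♜
♟ ♟ ♟ ♟ ♟ ♟ · ♟
· · · · · · · ·
· · · · · · ♟ ·
· · · ♙ · · · ·
· · ♘ · · · · ·
♙ ♙ ♙ · ♙ ♙ ♙ ♙
♖ · ♗ ♕ ♔ ♗ ♘ ♖



  a b c d e f g h
  ─────────────────
8│♜ ♞ ♝ ♛ ♚ ♝ ♞ ♜│8
7│♟ ♟ ♟ ♟ ♟ ♟ · ♟│7
6│· · · · · · · ·│6
5│· · · · · · ♟ ·│5
4│· · · ♙ · · · ·│4
3│· · ♘ · · · · ·│3
2│♙ ♙ ♙ · ♙ ♙ ♙ ♙│2
1│♖ · ♗ ♕ ♔ ♗ ♘ ♖│1
  ─────────────────
  a b c d e f g h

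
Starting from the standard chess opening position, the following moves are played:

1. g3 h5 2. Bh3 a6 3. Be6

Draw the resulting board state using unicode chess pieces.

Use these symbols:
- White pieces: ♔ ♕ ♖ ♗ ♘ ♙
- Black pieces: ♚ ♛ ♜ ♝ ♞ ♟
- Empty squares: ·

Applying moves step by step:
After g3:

♜ ♞ ♝ ♛ ♚ ♝ ♞ ♜
♟ ♟ ♟ ♟ ♟ ♟ ♟ ♟
· · · · · · · ·
· · · · · · · ·
· · · · · · · ·
· · · · · · ♙ ·
♙ ♙ ♙ ♙ ♙ ♙ · ♙
♖ ♘ ♗ ♕ ♔ ♗ ♘ ♖


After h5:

♜ ♞ ♝ ♛ ♚ ♝ ♞ ♜
♟ ♟ ♟ ♟ ♟ ♟ ♟ ·
· · · · · · · ·
· · · · · · · ♟
· · · · · · · ·
· · · · · · ♙ ·
♙ ♙ ♙ ♙ ♙ ♙ · ♙
♖ ♘ ♗ ♕ ♔ ♗ ♘ ♖


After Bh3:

♜ ♞ ♝ ♛ ♚ ♝ ♞ ♜
♟ ♟ ♟ ♟ ♟ ♟ ♟ ·
· · · · · · · ·
· · · · · · · ♟
· · · · · · · ·
· · · · · · ♙ ♗
♙ ♙ ♙ ♙ ♙ ♙ · ♙
♖ ♘ ♗ ♕ ♔ · ♘ ♖


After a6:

♜ ♞ ♝ ♛ ♚ ♝ ♞ ♜
· ♟ ♟ ♟ ♟ ♟ ♟ ·
♟ · · · · · · ·
· · · · · · · ♟
· · · · · · · ·
· · · · · · ♙ ♗
♙ ♙ ♙ ♙ ♙ ♙ · ♙
♖ ♘ ♗ ♕ ♔ · ♘ ♖


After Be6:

♜ ♞ ♝ ♛ ♚ ♝ ♞ ♜
· ♟ ♟ ♟ ♟ ♟ ♟ ·
♟ · · · ♗ · · ·
· · · · · · · ♟
· · · · · · · ·
· · · · · · ♙ ·
♙ ♙ ♙ ♙ ♙ ♙ · ♙
♖ ♘ ♗ ♕ ♔ · ♘ ♖



  a b c d e f g h
  ─────────────────
8│♜ ♞ ♝ ♛ ♚ ♝ ♞ ♜│8
7│· ♟ ♟ ♟ ♟ ♟ ♟ ·│7
6│♟ · · · ♗ · · ·│6
5│· · · · · · · ♟│5
4│· · · · · · · ·│4
3│· · · · · · ♙ ·│3
2│♙ ♙ ♙ ♙ ♙ ♙ · ♙│2
1│♖ ♘ ♗ ♕ ♔ · ♘ ♖│1
  ─────────────────
  a b c d e f g h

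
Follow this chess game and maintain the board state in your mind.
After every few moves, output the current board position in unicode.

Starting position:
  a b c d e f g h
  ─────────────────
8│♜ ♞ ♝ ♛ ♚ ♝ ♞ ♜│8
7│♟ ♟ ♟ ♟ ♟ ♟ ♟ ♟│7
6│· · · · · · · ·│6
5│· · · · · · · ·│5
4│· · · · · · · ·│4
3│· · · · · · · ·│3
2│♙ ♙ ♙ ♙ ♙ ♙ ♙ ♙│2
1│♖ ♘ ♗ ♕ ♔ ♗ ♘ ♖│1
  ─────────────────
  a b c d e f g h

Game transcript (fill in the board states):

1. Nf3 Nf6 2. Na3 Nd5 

  a b c d e f g h
  ─────────────────
8│♜ ♞ ♝ ♛ ♚ ♝ · ♜│8
7│♟ ♟ ♟ ♟ ♟ ♟ ♟ ♟│7
6│· · · · · · · ·│6
5│· · · ♞ · · · ·│5
4│· · · · · · · ·│4
3│♘ · · · · ♘ · ·│3
2│♙ ♙ ♙ ♙ ♙ ♙ ♙ ♙│2
1│♖ · ♗ ♕ ♔ ♗ · ♖│1
  ─────────────────
  a b c d e f g h

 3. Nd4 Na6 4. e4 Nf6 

  a b c d e f g h
  ─────────────────
8│♜ · ♝ ♛ ♚ ♝ · ♜│8
7│♟ ♟ ♟ ♟ ♟ ♟ ♟ ♟│7
6│♞ · · · · ♞ · ·│6
5│· · · · · · · ·│5
4│· · · ♘ ♙ · · ·│4
3│♘ · · · · · · ·│3
2│♙ ♙ ♙ ♙ · ♙ ♙ ♙│2
1│♖ · ♗ ♕ ♔ ♗ · ♖│1
  ─────────────────
  a b c d e f g h

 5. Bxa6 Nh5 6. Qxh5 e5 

  a b c d e f g h
  ─────────────────
8│♜ · ♝ ♛ ♚ ♝ · ♜│8
7│♟ ♟ ♟ ♟ · ♟ ♟ ♟│7
6│♗ · · · · · · ·│6
5│· · · · ♟ · · ♕│5
4│· · · ♘ ♙ · · ·│4
3│♘ · · · · · · ·│3
2│♙ ♙ ♙ ♙ · ♙ ♙ ♙│2
1│♖ · ♗ · ♔ · · ♖│1
  ─────────────────
  a b c d e f g h

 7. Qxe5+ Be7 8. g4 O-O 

  a b c d e f g h
  ─────────────────
8│♜ · ♝ ♛ · ♜ ♚ ·│8
7│♟ ♟ ♟ ♟ ♝ ♟ ♟ ♟│7
6│♗ · · · · · · ·│6
5│· · · · ♕ · · ·│5
4│· · · ♘ ♙ · ♙ ·│4
3│♘ · · · · · · ·│3
2│♙ ♙ ♙ ♙ · ♙ · ♙│2
1│♖ · ♗ · ♔ · · ♖│1
  ─────────────────
  a b c d e f g h

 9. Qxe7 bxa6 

  a b c d e f g h
  ─────────────────
8│♜ · ♝ ♛ · ♜ ♚ ·│8
7│♟ · ♟ ♟ ♕ ♟ ♟ ♟│7
6│♟ · · · · · · ·│6
5│· · · · · · · ·│5
4│· · · ♘ ♙ · ♙ ·│4
3│♘ · · · · · · ·│3
2│♙ ♙ ♙ ♙ · ♙ · ♙│2
1│♖ · ♗ · ♔ · · ♖│1
  ─────────────────
  a b c d e f g h


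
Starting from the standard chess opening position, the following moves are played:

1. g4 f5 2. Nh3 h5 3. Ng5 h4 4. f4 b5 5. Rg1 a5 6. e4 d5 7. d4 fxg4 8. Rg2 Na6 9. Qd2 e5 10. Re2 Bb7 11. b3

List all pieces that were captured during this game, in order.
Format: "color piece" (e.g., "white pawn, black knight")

Tracking captures:
  fxg4: captured white pawn

white pawn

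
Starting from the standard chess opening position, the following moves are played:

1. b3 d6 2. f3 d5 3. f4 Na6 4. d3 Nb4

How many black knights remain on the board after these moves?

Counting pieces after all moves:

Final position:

  a b c d e f g h
  ─────────────────
8│♜ · ♝ ♛ ♚ ♝ ♞ ♜│8
7│♟ ♟ ♟ · ♟ ♟ ♟ ♟│7
6│· · · · · · · ·│6
5│· · · ♟ · · · ·│5
4│· ♞ · · · ♙ · ·│4
3│· ♙ · ♙ · · · ·│3
2│♙ · ♙ · ♙ · ♙ ♙│2
1│♖ ♘ ♗ ♕ ♔ ♗ ♘ ♖│1
  ─────────────────
  a b c d e f g h


2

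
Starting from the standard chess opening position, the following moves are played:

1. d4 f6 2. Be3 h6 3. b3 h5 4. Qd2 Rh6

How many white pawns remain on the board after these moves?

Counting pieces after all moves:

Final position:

  a b c d e f g h
  ─────────────────
8│♜ ♞ ♝ ♛ ♚ ♝ ♞ ·│8
7│♟ ♟ ♟ ♟ ♟ · ♟ ·│7
6│· · · · · ♟ · ♜│6
5│· · · · · · · ♟│5
4│· · · ♙ · · · ·│4
3│· ♙ · · ♗ · · ·│3
2│♙ · ♙ ♕ ♙ ♙ ♙ ♙│2
1│♖ ♘ · · ♔ ♗ ♘ ♖│1
  ─────────────────
  a b c d e f g h


8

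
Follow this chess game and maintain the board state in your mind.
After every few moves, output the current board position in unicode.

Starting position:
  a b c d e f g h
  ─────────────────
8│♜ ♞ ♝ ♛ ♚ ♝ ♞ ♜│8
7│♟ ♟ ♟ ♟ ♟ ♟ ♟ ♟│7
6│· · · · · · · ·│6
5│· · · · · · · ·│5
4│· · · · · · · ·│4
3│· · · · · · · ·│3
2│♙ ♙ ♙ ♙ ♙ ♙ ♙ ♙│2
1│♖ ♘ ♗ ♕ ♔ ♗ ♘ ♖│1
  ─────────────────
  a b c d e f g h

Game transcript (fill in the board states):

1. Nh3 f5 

  a b c d e f g h
  ─────────────────
8│♜ ♞ ♝ ♛ ♚ ♝ ♞ ♜│8
7│♟ ♟ ♟ ♟ ♟ · ♟ ♟│7
6│· · · · · · · ·│6
5│· · · · · ♟ · ·│5
4│· · · · · · · ·│4
3│· · · · · · · ♘│3
2│♙ ♙ ♙ ♙ ♙ ♙ ♙ ♙│2
1│♖ ♘ ♗ ♕ ♔ ♗ · ♖│1
  ─────────────────
  a b c d e f g h

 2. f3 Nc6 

  a b c d e f g h
  ─────────────────
8│♜ · ♝ ♛ ♚ ♝ ♞ ♜│8
7│♟ ♟ ♟ ♟ ♟ · ♟ ♟│7
6│· · ♞ · · · · ·│6
5│· · · · · ♟ · ·│5
4│· · · · · · · ·│4
3│· · · · · ♙ · ♘│3
2│♙ ♙ ♙ ♙ ♙ · ♙ ♙│2
1│♖ ♘ ♗ ♕ ♔ ♗ · ♖│1
  ─────────────────
  a b c d e f g h

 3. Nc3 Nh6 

  a b c d e f g h
  ─────────────────
8│♜ · ♝ ♛ ♚ ♝ · ♜│8
7│♟ ♟ ♟ ♟ ♟ · ♟ ♟│7
6│· · ♞ · · · · ♞│6
5│· · · · · ♟ · ·│5
4│· · · · · · · ·│4
3│· · ♘ · · ♙ · ♘│3
2│♙ ♙ ♙ ♙ ♙ · ♙ ♙│2
1│♖ · ♗ ♕ ♔ ♗ · ♖│1
  ─────────────────
  a b c d e f g h

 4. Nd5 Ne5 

  a b c d e f g h
  ─────────────────
8│♜ · ♝ ♛ ♚ ♝ · ♜│8
7│♟ ♟ ♟ ♟ ♟ · ♟ ♟│7
6│· · · · · · · ♞│6
5│· · · ♘ ♞ ♟ · ·│5
4│· · · · · · · ·│4
3│· · · · · ♙ · ♘│3
2│♙ ♙ ♙ ♙ ♙ · ♙ ♙│2
1│♖ · ♗ ♕ ♔ ♗ · ♖│1
  ─────────────────
  a b c d e f g h

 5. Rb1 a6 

  a b c d e f g h
  ─────────────────
8│♜ · ♝ ♛ ♚ ♝ · ♜│8
7│· ♟ ♟ ♟ ♟ · ♟ ♟│7
6│♟ · · · · · · ♞│6
5│· · · ♘ ♞ ♟ · ·│5
4│· · · · · · · ·│4
3│· · · · · ♙ · ♘│3
2│♙ ♙ ♙ ♙ ♙ · ♙ ♙│2
1│· ♖ ♗ ♕ ♔ ♗ · ♖│1
  ─────────────────
  a b c d e f g h



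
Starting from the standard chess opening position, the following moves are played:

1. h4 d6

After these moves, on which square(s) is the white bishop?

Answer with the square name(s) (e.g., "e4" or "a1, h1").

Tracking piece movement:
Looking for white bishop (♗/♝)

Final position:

  a b c d e f g h
  ─────────────────
8│♜ ♞ ♝ ♛ ♚ ♝ ♞ ♜│8
7│♟ ♟ ♟ · ♟ ♟ ♟ ♟│7
6│· · · ♟ · · · ·│6
5│· · · · · · · ·│5
4│· · · · · · · ♙│4
3│· · · · · · · ·│3
2│♙ ♙ ♙ ♙ ♙ ♙ ♙ ·│2
1│♖ ♘ ♗ ♕ ♔ ♗ ♘ ♖│1
  ─────────────────
  a b c d e f g h


c1, f1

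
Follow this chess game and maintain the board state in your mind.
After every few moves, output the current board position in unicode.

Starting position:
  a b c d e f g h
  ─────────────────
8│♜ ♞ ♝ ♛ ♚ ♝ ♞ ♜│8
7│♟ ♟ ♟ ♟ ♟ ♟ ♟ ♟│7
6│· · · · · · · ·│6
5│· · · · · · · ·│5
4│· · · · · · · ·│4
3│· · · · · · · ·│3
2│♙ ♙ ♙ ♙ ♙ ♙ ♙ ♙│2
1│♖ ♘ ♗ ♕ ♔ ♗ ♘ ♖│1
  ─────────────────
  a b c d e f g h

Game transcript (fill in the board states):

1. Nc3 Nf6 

  a b c d e f g h
  ─────────────────
8│♜ ♞ ♝ ♛ ♚ ♝ · ♜│8
7│♟ ♟ ♟ ♟ ♟ ♟ ♟ ♟│7
6│· · · · · ♞ · ·│6
5│· · · · · · · ·│5
4│· · · · · · · ·│4
3│· · ♘ · · · · ·│3
2│♙ ♙ ♙ ♙ ♙ ♙ ♙ ♙│2
1│♖ · ♗ ♕ ♔ ♗ ♘ ♖│1
  ─────────────────
  a b c d e f g h

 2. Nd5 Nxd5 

  a b c d e f g h
  ─────────────────
8│♜ ♞ ♝ ♛ ♚ ♝ · ♜│8
7│♟ ♟ ♟ ♟ ♟ ♟ ♟ ♟│7
6│· · · · · · · ·│6
5│· · · ♞ · · · ·│5
4│· · · · · · · ·│4
3│· · · · · · · ·│3
2│♙ ♙ ♙ ♙ ♙ ♙ ♙ ♙│2
1│♖ · ♗ ♕ ♔ ♗ ♘ ♖│1
  ─────────────────
  a b c d e f g h

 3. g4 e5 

  a b c d e f g h
  ─────────────────
8│♜ ♞ ♝ ♛ ♚ ♝ · ♜│8
7│♟ ♟ ♟ ♟ · ♟ ♟ ♟│7
6│· · · · · · · ·│6
5│· · · ♞ ♟ · · ·│5
4│· · · · · · ♙ ·│4
3│· · · · · · · ·│3
2│♙ ♙ ♙ ♙ ♙ ♙ · ♙│2
1│♖ · ♗ ♕ ♔ ♗ ♘ ♖│1
  ─────────────────
  a b c d e f g h

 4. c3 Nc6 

  a b c d e f g h
  ─────────────────
8│♜ · ♝ ♛ ♚ ♝ · ♜│8
7│♟ ♟ ♟ ♟ · ♟ ♟ ♟│7
6│· · ♞ · · · · ·│6
5│· · · ♞ ♟ · · ·│5
4│· · · · · · ♙ ·│4
3│· · ♙ · · · · ·│3
2│♙ ♙ · ♙ ♙ ♙ · ♙│2
1│♖ · ♗ ♕ ♔ ♗ ♘ ♖│1
  ─────────────────
  a b c d e f g h



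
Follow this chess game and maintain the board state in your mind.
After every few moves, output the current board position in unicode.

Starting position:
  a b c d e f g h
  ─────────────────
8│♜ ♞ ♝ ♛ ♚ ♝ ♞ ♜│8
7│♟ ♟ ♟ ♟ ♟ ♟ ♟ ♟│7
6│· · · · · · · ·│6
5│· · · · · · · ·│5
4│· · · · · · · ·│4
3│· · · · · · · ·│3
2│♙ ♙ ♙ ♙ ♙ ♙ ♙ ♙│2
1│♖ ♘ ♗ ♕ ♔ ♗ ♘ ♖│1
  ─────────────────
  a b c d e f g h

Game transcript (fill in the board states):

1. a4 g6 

  a b c d e f g h
  ─────────────────
8│♜ ♞ ♝ ♛ ♚ ♝ ♞ ♜│8
7│♟ ♟ ♟ ♟ ♟ ♟ · ♟│7
6│· · · · · · ♟ ·│6
5│· · · · · · · ·│5
4│♙ · · · · · · ·│4
3│· · · · · · · ·│3
2│· ♙ ♙ ♙ ♙ ♙ ♙ ♙│2
1│♖ ♘ ♗ ♕ ♔ ♗ ♘ ♖│1
  ─────────────────
  a b c d e f g h

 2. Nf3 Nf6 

  a b c d e f g h
  ─────────────────
8│♜ ♞ ♝ ♛ ♚ ♝ · ♜│8
7│♟ ♟ ♟ ♟ ♟ ♟ · ♟│7
6│· · · · · ♞ ♟ ·│6
5│· · · · · · · ·│5
4│♙ · · · · · · ·│4
3│· · · · · ♘ · ·│3
2│· ♙ ♙ ♙ ♙ ♙ ♙ ♙│2
1│♖ ♘ ♗ ♕ ♔ ♗ · ♖│1
  ─────────────────
  a b c d e f g h

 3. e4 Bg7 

  a b c d e f g h
  ─────────────────
8│♜ ♞ ♝ ♛ ♚ · · ♜│8
7│♟ ♟ ♟ ♟ ♟ ♟ ♝ ♟│7
6│· · · · · ♞ ♟ ·│6
5│· · · · · · · ·│5
4│♙ · · · ♙ · · ·│4
3│· · · · · ♘ · ·│3
2│· ♙ ♙ ♙ · ♙ ♙ ♙│2
1│♖ ♘ ♗ ♕ ♔ ♗ · ♖│1
  ─────────────────
  a b c d e f g h



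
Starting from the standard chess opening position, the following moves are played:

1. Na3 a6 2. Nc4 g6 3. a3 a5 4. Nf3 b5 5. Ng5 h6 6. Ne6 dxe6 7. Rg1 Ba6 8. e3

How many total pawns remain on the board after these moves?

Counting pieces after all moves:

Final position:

  a b c d e f g h
  ─────────────────
8│♜ ♞ · ♛ ♚ ♝ ♞ ♜│8
7│· · ♟ · ♟ ♟ · ·│7
6│♝ · · · ♟ · ♟ ♟│6
5│♟ ♟ · · · · · ·│5
4│· · ♘ · · · · ·│4
3│♙ · · · ♙ · · ·│3
2│· ♙ ♙ ♙ · ♙ ♙ ♙│2
1│♖ · ♗ ♕ ♔ ♗ ♖ ·│1
  ─────────────────
  a b c d e f g h


16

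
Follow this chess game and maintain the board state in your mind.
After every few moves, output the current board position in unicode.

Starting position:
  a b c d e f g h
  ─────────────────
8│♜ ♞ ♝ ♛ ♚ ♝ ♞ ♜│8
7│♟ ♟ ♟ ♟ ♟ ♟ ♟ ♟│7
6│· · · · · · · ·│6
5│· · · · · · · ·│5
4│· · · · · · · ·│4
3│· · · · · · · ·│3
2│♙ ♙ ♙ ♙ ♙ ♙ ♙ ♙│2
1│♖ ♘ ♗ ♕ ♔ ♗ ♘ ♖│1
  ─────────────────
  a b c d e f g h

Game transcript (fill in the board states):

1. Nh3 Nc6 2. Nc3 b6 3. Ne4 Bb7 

  a b c d e f g h
  ─────────────────
8│♜ · · ♛ ♚ ♝ ♞ ♜│8
7│♟ ♝ ♟ ♟ ♟ ♟ ♟ ♟│7
6│· ♟ ♞ · · · · ·│6
5│· · · · · · · ·│5
4│· · · · ♘ · · ·│4
3│· · · · · · · ♘│3
2│♙ ♙ ♙ ♙ ♙ ♙ ♙ ♙│2
1│♖ · ♗ ♕ ♔ ♗ · ♖│1
  ─────────────────
  a b c d e f g h

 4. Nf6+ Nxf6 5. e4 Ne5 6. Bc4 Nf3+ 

  a b c d e f g h
  ─────────────────
8│♜ · · ♛ ♚ ♝ · ♜│8
7│♟ ♝ ♟ ♟ ♟ ♟ ♟ ♟│7
6│· ♟ · · · ♞ · ·│6
5│· · · · · · · ·│5
4│· · ♗ · ♙ · · ·│4
3│· · · · · ♞ · ♘│3
2│♙ ♙ ♙ ♙ · ♙ ♙ ♙│2
1│♖ · ♗ ♕ ♔ · · ♖│1
  ─────────────────
  a b c d e f g h

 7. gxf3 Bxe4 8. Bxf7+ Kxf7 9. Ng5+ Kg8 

  a b c d e f g h
  ─────────────────
8│♜ · · ♛ · ♝ ♚ ♜│8
7│♟ · ♟ ♟ ♟ · ♟ ♟│7
6│· ♟ · · · ♞ · ·│6
5│· · · · · · ♘ ·│5
4│· · · · ♝ · · ·│4
3│· · · · · ♙ · ·│3
2│♙ ♙ ♙ ♙ · ♙ · ♙│2
1│♖ · ♗ ♕ ♔ · · ♖│1
  ─────────────────
  a b c d e f g h

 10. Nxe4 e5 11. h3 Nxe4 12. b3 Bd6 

  a b c d e f g h
  ─────────────────
8│♜ · · ♛ · · ♚ ♜│8
7│♟ · ♟ ♟ · · ♟ ♟│7
6│· ♟ · ♝ · · · ·│6
5│· · · · ♟ · · ·│5
4│· · · · ♞ · · ·│4
3│· ♙ · · · ♙ · ♙│3
2│♙ · ♙ ♙ · ♙ · ·│2
1│♖ · ♗ ♕ ♔ · · ♖│1
  ─────────────────
  a b c d e f g h

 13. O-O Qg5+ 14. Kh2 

  a b c d e f g h
  ─────────────────
8│♜ · · · · · ♚ ♜│8
7│♟ · ♟ ♟ · · ♟ ♟│7
6│· ♟ · ♝ · · · ·│6
5│· · · · ♟ · ♛ ·│5
4│· · · · ♞ · · ·│4
3│· ♙ · · · ♙ · ♙│3
2│♙ · ♙ ♙ · ♙ · ♔│2
1│♖ · ♗ ♕ · ♖ · ·│1
  ─────────────────
  a b c d e f g h


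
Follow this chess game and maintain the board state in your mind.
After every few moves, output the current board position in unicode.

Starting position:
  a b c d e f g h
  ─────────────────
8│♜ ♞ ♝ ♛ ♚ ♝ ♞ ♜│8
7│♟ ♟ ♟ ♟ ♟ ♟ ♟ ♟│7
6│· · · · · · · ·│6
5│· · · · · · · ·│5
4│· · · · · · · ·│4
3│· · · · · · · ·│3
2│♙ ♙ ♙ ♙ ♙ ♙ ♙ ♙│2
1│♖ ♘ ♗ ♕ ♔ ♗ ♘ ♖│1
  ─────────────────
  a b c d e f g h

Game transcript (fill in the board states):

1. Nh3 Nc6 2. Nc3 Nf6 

  a b c d e f g h
  ─────────────────
8│♜ · ♝ ♛ ♚ ♝ · ♜│8
7│♟ ♟ ♟ ♟ ♟ ♟ ♟ ♟│7
6│· · ♞ · · ♞ · ·│6
5│· · · · · · · ·│5
4│· · · · · · · ·│4
3│· · ♘ · · · · ♘│3
2│♙ ♙ ♙ ♙ ♙ ♙ ♙ ♙│2
1│♖ · ♗ ♕ ♔ ♗ · ♖│1
  ─────────────────
  a b c d e f g h

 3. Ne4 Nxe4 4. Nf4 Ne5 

  a b c d e f g h
  ─────────────────
8│♜ · ♝ ♛ ♚ ♝ · ♜│8
7│♟ ♟ ♟ ♟ ♟ ♟ ♟ ♟│7
6│· · · · · · · ·│6
5│· · · · ♞ · · ·│5
4│· · · · ♞ ♘ · ·│4
3│· · · · · · · ·│3
2│♙ ♙ ♙ ♙ ♙ ♙ ♙ ♙│2
1│♖ · ♗ ♕ ♔ ♗ · ♖│1
  ─────────────────
  a b c d e f g h

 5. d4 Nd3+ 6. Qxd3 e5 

  a b c d e f g h
  ─────────────────
8│♜ · ♝ ♛ ♚ ♝ · ♜│8
7│♟ ♟ ♟ ♟ · ♟ ♟ ♟│7
6│· · · · · · · ·│6
5│· · · · ♟ · · ·│5
4│· · · ♙ ♞ ♘ · ·│4
3│· · · ♕ · · · ·│3
2│♙ ♙ ♙ · ♙ ♙ ♙ ♙│2
1│♖ · ♗ · ♔ ♗ · ♖│1
  ─────────────────
  a b c d e f g h

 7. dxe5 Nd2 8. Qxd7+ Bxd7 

  a b c d e f g h
  ─────────────────
8│♜ · · ♛ ♚ ♝ · ♜│8
7│♟ ♟ ♟ ♝ · ♟ ♟ ♟│7
6│· · · · · · · ·│6
5│· · · · ♙ · · ·│5
4│· · · · · ♘ · ·│4
3│· · · · · · · ·│3
2│♙ ♙ ♙ ♞ ♙ ♙ ♙ ♙│2
1│♖ · ♗ · ♔ ♗ · ♖│1
  ─────────────────
  a b c d e f g h



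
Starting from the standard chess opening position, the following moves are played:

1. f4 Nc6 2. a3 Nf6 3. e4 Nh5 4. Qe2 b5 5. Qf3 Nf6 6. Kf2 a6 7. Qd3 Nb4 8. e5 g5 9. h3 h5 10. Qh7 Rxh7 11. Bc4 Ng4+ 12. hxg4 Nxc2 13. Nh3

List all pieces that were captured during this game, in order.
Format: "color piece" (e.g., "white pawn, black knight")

Tracking captures:
  Rxh7: captured white queen
  hxg4: captured black knight
  Nxc2: captured white pawn

white queen, black knight, white pawn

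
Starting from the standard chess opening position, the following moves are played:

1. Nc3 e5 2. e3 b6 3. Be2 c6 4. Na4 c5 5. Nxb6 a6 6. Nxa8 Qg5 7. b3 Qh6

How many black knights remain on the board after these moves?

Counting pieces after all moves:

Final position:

  a b c d e f g h
  ─────────────────
8│♘ ♞ ♝ · ♚ ♝ ♞ ♜│8
7│· · · ♟ · ♟ ♟ ♟│7
6│♟ · · · · · · ♛│6
5│· · ♟ · ♟ · · ·│5
4│· · · · · · · ·│4
3│· ♙ · · ♙ · · ·│3
2│♙ · ♙ ♙ ♗ ♙ ♙ ♙│2
1│♖ · ♗ ♕ ♔ · ♘ ♖│1
  ─────────────────
  a b c d e f g h


2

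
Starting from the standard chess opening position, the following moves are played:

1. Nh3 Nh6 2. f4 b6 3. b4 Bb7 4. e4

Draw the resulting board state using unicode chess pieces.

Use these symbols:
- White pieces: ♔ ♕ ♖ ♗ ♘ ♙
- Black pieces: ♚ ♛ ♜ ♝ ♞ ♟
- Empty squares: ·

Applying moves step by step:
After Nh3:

♜ ♞ ♝ ♛ ♚ ♝ ♞ ♜
♟ ♟ ♟ ♟ ♟ ♟ ♟ ♟
· · · · · · · ·
· · · · · · · ·
· · · · · · · ·
· · · · · · · ♘
♙ ♙ ♙ ♙ ♙ ♙ ♙ ♙
♖ ♘ ♗ ♕ ♔ ♗ · ♖


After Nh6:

♜ ♞ ♝ ♛ ♚ ♝ · ♜
♟ ♟ ♟ ♟ ♟ ♟ ♟ ♟
· · · · · · · ♞
· · · · · · · ·
· · · · · · · ·
· · · · · · · ♘
♙ ♙ ♙ ♙ ♙ ♙ ♙ ♙
♖ ♘ ♗ ♕ ♔ ♗ · ♖


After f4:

♜ ♞ ♝ ♛ ♚ ♝ · ♜
♟ ♟ ♟ ♟ ♟ ♟ ♟ ♟
· · · · · · · ♞
· · · · · · · ·
· · · · · ♙ · ·
· · · · · · · ♘
♙ ♙ ♙ ♙ ♙ · ♙ ♙
♖ ♘ ♗ ♕ ♔ ♗ · ♖


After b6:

♜ ♞ ♝ ♛ ♚ ♝ · ♜
♟ · ♟ ♟ ♟ ♟ ♟ ♟
· ♟ · · · · · ♞
· · · · · · · ·
· · · · · ♙ · ·
· · · · · · · ♘
♙ ♙ ♙ ♙ ♙ · ♙ ♙
♖ ♘ ♗ ♕ ♔ ♗ · ♖


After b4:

♜ ♞ ♝ ♛ ♚ ♝ · ♜
♟ · ♟ ♟ ♟ ♟ ♟ ♟
· ♟ · · · · · ♞
· · · · · · · ·
· ♙ · · · ♙ · ·
· · · · · · · ♘
♙ · ♙ ♙ ♙ · ♙ ♙
♖ ♘ ♗ ♕ ♔ ♗ · ♖


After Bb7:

♜ ♞ · ♛ ♚ ♝ · ♜
♟ ♝ ♟ ♟ ♟ ♟ ♟ ♟
· ♟ · · · · · ♞
· · · · · · · ·
· ♙ · · · ♙ · ·
· · · · · · · ♘
♙ · ♙ ♙ ♙ · ♙ ♙
♖ ♘ ♗ ♕ ♔ ♗ · ♖


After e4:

♜ ♞ · ♛ ♚ ♝ · ♜
♟ ♝ ♟ ♟ ♟ ♟ ♟ ♟
· ♟ · · · · · ♞
· · · · · · · ·
· ♙ · · ♙ ♙ · ·
· · · · · · · ♘
♙ · ♙ ♙ · · ♙ ♙
♖ ♘ ♗ ♕ ♔ ♗ · ♖



  a b c d e f g h
  ─────────────────
8│♜ ♞ · ♛ ♚ ♝ · ♜│8
7│♟ ♝ ♟ ♟ ♟ ♟ ♟ ♟│7
6│· ♟ · · · · · ♞│6
5│· · · · · · · ·│5
4│· ♙ · · ♙ ♙ · ·│4
3│· · · · · · · ♘│3
2│♙ · ♙ ♙ · · ♙ ♙│2
1│♖ ♘ ♗ ♕ ♔ ♗ · ♖│1
  ─────────────────
  a b c d e f g h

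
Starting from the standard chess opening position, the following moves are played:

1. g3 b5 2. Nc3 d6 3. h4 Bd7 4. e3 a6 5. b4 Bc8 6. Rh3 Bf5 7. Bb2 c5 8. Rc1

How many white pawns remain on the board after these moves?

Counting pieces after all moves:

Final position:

  a b c d e f g h
  ─────────────────
8│♜ ♞ · ♛ ♚ ♝ ♞ ♜│8
7│· · · · ♟ ♟ ♟ ♟│7
6│♟ · · ♟ · · · ·│6
5│· ♟ ♟ · · ♝ · ·│5
4│· ♙ · · · · · ♙│4
3│· · ♘ · ♙ · ♙ ♖│3
2│♙ ♗ ♙ ♙ · ♙ · ·│2
1│· · ♖ ♕ ♔ ♗ ♘ ·│1
  ─────────────────
  a b c d e f g h


8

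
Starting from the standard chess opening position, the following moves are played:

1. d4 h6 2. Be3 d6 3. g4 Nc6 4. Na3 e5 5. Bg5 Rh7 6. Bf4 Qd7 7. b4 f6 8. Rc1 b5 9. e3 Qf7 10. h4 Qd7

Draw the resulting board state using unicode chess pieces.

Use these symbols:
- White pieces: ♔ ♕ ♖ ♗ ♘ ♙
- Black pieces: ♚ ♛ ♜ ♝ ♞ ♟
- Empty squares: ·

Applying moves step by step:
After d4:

♜ ♞ ♝ ♛ ♚ ♝ ♞ ♜
♟ ♟ ♟ ♟ ♟ ♟ ♟ ♟
· · · · · · · ·
· · · · · · · ·
· · · ♙ · · · ·
· · · · · · · ·
♙ ♙ ♙ · ♙ ♙ ♙ ♙
♖ ♘ ♗ ♕ ♔ ♗ ♘ ♖


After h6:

♜ ♞ ♝ ♛ ♚ ♝ ♞ ♜
♟ ♟ ♟ ♟ ♟ ♟ ♟ ·
· · · · · · · ♟
· · · · · · · ·
· · · ♙ · · · ·
· · · · · · · ·
♙ ♙ ♙ · ♙ ♙ ♙ ♙
♖ ♘ ♗ ♕ ♔ ♗ ♘ ♖


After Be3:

♜ ♞ ♝ ♛ ♚ ♝ ♞ ♜
♟ ♟ ♟ ♟ ♟ ♟ ♟ ·
· · · · · · · ♟
· · · · · · · ·
· · · ♙ · · · ·
· · · · ♗ · · ·
♙ ♙ ♙ · ♙ ♙ ♙ ♙
♖ ♘ · ♕ ♔ ♗ ♘ ♖


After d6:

♜ ♞ ♝ ♛ ♚ ♝ ♞ ♜
♟ ♟ ♟ · ♟ ♟ ♟ ·
· · · ♟ · · · ♟
· · · · · · · ·
· · · ♙ · · · ·
· · · · ♗ · · ·
♙ ♙ ♙ · ♙ ♙ ♙ ♙
♖ ♘ · ♕ ♔ ♗ ♘ ♖


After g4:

♜ ♞ ♝ ♛ ♚ ♝ ♞ ♜
♟ ♟ ♟ · ♟ ♟ ♟ ·
· · · ♟ · · · ♟
· · · · · · · ·
· · · ♙ · · ♙ ·
· · · · ♗ · · ·
♙ ♙ ♙ · ♙ ♙ · ♙
♖ ♘ · ♕ ♔ ♗ ♘ ♖


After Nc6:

♜ · ♝ ♛ ♚ ♝ ♞ ♜
♟ ♟ ♟ · ♟ ♟ ♟ ·
· · ♞ ♟ · · · ♟
· · · · · · · ·
· · · ♙ · · ♙ ·
· · · · ♗ · · ·
♙ ♙ ♙ · ♙ ♙ · ♙
♖ ♘ · ♕ ♔ ♗ ♘ ♖


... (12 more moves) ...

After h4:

♜ · ♝ · ♚ ♝ ♞ ·
♟ · ♟ · · ♛ ♟ ♜
· · ♞ ♟ · ♟ · ♟
· ♟ · · ♟ · · ·
· ♙ · ♙ · ♗ ♙ ♙
♘ · · · ♙ · · ·
♙ · ♙ · · ♙ · ·
· · ♖ ♕ ♔ ♗ ♘ ♖


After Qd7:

♜ · ♝ · ♚ ♝ ♞ ·
♟ · ♟ ♛ · · ♟ ♜
· · ♞ ♟ · ♟ · ♟
· ♟ · · ♟ · · ·
· ♙ · ♙ · ♗ ♙ ♙
♘ · · · ♙ · · ·
♙ · ♙ · · ♙ · ·
· · ♖ ♕ ♔ ♗ ♘ ♖



  a b c d e f g h
  ─────────────────
8│♜ · ♝ · ♚ ♝ ♞ ·│8
7│♟ · ♟ ♛ · · ♟ ♜│7
6│· · ♞ ♟ · ♟ · ♟│6
5│· ♟ · · ♟ · · ·│5
4│· ♙ · ♙ · ♗ ♙ ♙│4
3│♘ · · · ♙ · · ·│3
2│♙ · ♙ · · ♙ · ·│2
1│· · ♖ ♕ ♔ ♗ ♘ ♖│1
  ─────────────────
  a b c d e f g h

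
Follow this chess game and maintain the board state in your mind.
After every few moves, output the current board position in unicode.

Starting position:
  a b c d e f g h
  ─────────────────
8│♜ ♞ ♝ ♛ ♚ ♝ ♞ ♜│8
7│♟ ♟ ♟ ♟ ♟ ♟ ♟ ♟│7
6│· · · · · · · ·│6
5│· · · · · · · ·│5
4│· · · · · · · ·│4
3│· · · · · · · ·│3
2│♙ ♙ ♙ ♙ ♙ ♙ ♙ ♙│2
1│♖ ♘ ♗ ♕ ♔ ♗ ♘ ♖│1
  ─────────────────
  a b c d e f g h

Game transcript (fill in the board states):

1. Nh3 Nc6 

  a b c d e f g h
  ─────────────────
8│♜ · ♝ ♛ ♚ ♝ ♞ ♜│8
7│♟ ♟ ♟ ♟ ♟ ♟ ♟ ♟│7
6│· · ♞ · · · · ·│6
5│· · · · · · · ·│5
4│· · · · · · · ·│4
3│· · · · · · · ♘│3
2│♙ ♙ ♙ ♙ ♙ ♙ ♙ ♙│2
1│♖ ♘ ♗ ♕ ♔ ♗ · ♖│1
  ─────────────────
  a b c d e f g h

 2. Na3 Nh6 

  a b c d e f g h
  ─────────────────
8│♜ · ♝ ♛ ♚ ♝ · ♜│8
7│♟ ♟ ♟ ♟ ♟ ♟ ♟ ♟│7
6│· · ♞ · · · · ♞│6
5│· · · · · · · ·│5
4│· · · · · · · ·│4
3│♘ · · · · · · ♘│3
2│♙ ♙ ♙ ♙ ♙ ♙ ♙ ♙│2
1│♖ · ♗ ♕ ♔ ♗ · ♖│1
  ─────────────────
  a b c d e f g h

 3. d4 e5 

  a b c d e f g h
  ─────────────────
8│♜ · ♝ ♛ ♚ ♝ · ♜│8
7│♟ ♟ ♟ ♟ · ♟ ♟ ♟│7
6│· · ♞ · · · · ♞│6
5│· · · · ♟ · · ·│5
4│· · · ♙ · · · ·│4
3│♘ · · · · · · ♘│3
2│♙ ♙ ♙ · ♙ ♙ ♙ ♙│2
1│♖ · ♗ ♕ ♔ ♗ · ♖│1
  ─────────────────
  a b c d e f g h

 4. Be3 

  a b c d e f g h
  ─────────────────
8│♜ · ♝ ♛ ♚ ♝ · ♜│8
7│♟ ♟ ♟ ♟ · ♟ ♟ ♟│7
6│· · ♞ · · · · ♞│6
5│· · · · ♟ · · ·│5
4│· · · ♙ · · · ·│4
3│♘ · · · ♗ · · ♘│3
2│♙ ♙ ♙ · ♙ ♙ ♙ ♙│2
1│♖ · · ♕ ♔ ♗ · ♖│1
  ─────────────────
  a b c d e f g h


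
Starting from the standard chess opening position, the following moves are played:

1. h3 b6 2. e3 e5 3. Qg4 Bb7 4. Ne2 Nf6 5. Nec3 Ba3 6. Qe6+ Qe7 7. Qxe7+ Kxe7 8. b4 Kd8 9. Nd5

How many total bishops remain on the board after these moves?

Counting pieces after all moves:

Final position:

  a b c d e f g h
  ─────────────────
8│♜ ♞ · ♚ · · · ♜│8
7│♟ ♝ ♟ ♟ · ♟ ♟ ♟│7
6│· ♟ · · · ♞ · ·│6
5│· · · ♘ ♟ · · ·│5
4│· ♙ · · · · · ·│4
3│♝ · · · ♙ · · ♙│3
2│♙ · ♙ ♙ · ♙ ♙ ·│2
1│♖ ♘ ♗ · ♔ ♗ · ♖│1
  ─────────────────
  a b c d e f g h


4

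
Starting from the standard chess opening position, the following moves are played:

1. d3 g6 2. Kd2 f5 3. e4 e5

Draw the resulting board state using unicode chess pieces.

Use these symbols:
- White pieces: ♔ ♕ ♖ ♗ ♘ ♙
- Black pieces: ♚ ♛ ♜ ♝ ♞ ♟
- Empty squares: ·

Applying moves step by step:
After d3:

♜ ♞ ♝ ♛ ♚ ♝ ♞ ♜
♟ ♟ ♟ ♟ ♟ ♟ ♟ ♟
· · · · · · · ·
· · · · · · · ·
· · · · · · · ·
· · · ♙ · · · ·
♙ ♙ ♙ · ♙ ♙ ♙ ♙
♖ ♘ ♗ ♕ ♔ ♗ ♘ ♖


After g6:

♜ ♞ ♝ ♛ ♚ ♝ ♞ ♜
♟ ♟ ♟ ♟ ♟ ♟ · ♟
· · · · · · ♟ ·
· · · · · · · ·
· · · · · · · ·
· · · ♙ · · · ·
♙ ♙ ♙ · ♙ ♙ ♙ ♙
♖ ♘ ♗ ♕ ♔ ♗ ♘ ♖


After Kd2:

♜ ♞ ♝ ♛ ♚ ♝ ♞ ♜
♟ ♟ ♟ ♟ ♟ ♟ · ♟
· · · · · · ♟ ·
· · · · · · · ·
· · · · · · · ·
· · · ♙ · · · ·
♙ ♙ ♙ ♔ ♙ ♙ ♙ ♙
♖ ♘ ♗ ♕ · ♗ ♘ ♖


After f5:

♜ ♞ ♝ ♛ ♚ ♝ ♞ ♜
♟ ♟ ♟ ♟ ♟ · · ♟
· · · · · · ♟ ·
· · · · · ♟ · ·
· · · · · · · ·
· · · ♙ · · · ·
♙ ♙ ♙ ♔ ♙ ♙ ♙ ♙
♖ ♘ ♗ ♕ · ♗ ♘ ♖


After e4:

♜ ♞ ♝ ♛ ♚ ♝ ♞ ♜
♟ ♟ ♟ ♟ ♟ · · ♟
· · · · · · ♟ ·
· · · · · ♟ · ·
· · · · ♙ · · ·
· · · ♙ · · · ·
♙ ♙ ♙ ♔ · ♙ ♙ ♙
♖ ♘ ♗ ♕ · ♗ ♘ ♖


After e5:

♜ ♞ ♝ ♛ ♚ ♝ ♞ ♜
♟ ♟ ♟ ♟ · · · ♟
· · · · · · ♟ ·
· · · · ♟ ♟ · ·
· · · · ♙ · · ·
· · · ♙ · · · ·
♙ ♙ ♙ ♔ · ♙ ♙ ♙
♖ ♘ ♗ ♕ · ♗ ♘ ♖



  a b c d e f g h
  ─────────────────
8│♜ ♞ ♝ ♛ ♚ ♝ ♞ ♜│8
7│♟ ♟ ♟ ♟ · · · ♟│7
6│· · · · · · ♟ ·│6
5│· · · · ♟ ♟ · ·│5
4│· · · · ♙ · · ·│4
3│· · · ♙ · · · ·│3
2│♙ ♙ ♙ ♔ · ♙ ♙ ♙│2
1│♖ ♘ ♗ ♕ · ♗ ♘ ♖│1
  ─────────────────
  a b c d e f g h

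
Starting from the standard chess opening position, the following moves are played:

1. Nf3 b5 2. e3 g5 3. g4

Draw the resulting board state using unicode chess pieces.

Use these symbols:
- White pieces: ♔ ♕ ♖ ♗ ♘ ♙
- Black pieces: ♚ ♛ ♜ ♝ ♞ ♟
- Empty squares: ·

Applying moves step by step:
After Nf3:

♜ ♞ ♝ ♛ ♚ ♝ ♞ ♜
♟ ♟ ♟ ♟ ♟ ♟ ♟ ♟
· · · · · · · ·
· · · · · · · ·
· · · · · · · ·
· · · · · ♘ · ·
♙ ♙ ♙ ♙ ♙ ♙ ♙ ♙
♖ ♘ ♗ ♕ ♔ ♗ · ♖


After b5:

♜ ♞ ♝ ♛ ♚ ♝ ♞ ♜
♟ · ♟ ♟ ♟ ♟ ♟ ♟
· · · · · · · ·
· ♟ · · · · · ·
· · · · · · · ·
· · · · · ♘ · ·
♙ ♙ ♙ ♙ ♙ ♙ ♙ ♙
♖ ♘ ♗ ♕ ♔ ♗ · ♖


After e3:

♜ ♞ ♝ ♛ ♚ ♝ ♞ ♜
♟ · ♟ ♟ ♟ ♟ ♟ ♟
· · · · · · · ·
· ♟ · · · · · ·
· · · · · · · ·
· · · · ♙ ♘ · ·
♙ ♙ ♙ ♙ · ♙ ♙ ♙
♖ ♘ ♗ ♕ ♔ ♗ · ♖


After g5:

♜ ♞ ♝ ♛ ♚ ♝ ♞ ♜
♟ · ♟ ♟ ♟ ♟ · ♟
· · · · · · · ·
· ♟ · · · · ♟ ·
· · · · · · · ·
· · · · ♙ ♘ · ·
♙ ♙ ♙ ♙ · ♙ ♙ ♙
♖ ♘ ♗ ♕ ♔ ♗ · ♖


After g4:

♜ ♞ ♝ ♛ ♚ ♝ ♞ ♜
♟ · ♟ ♟ ♟ ♟ · ♟
· · · · · · · ·
· ♟ · · · · ♟ ·
· · · · · · ♙ ·
· · · · ♙ ♘ · ·
♙ ♙ ♙ ♙ · ♙ · ♙
♖ ♘ ♗ ♕ ♔ ♗ · ♖



  a b c d e f g h
  ─────────────────
8│♜ ♞ ♝ ♛ ♚ ♝ ♞ ♜│8
7│♟ · ♟ ♟ ♟ ♟ · ♟│7
6│· · · · · · · ·│6
5│· ♟ · · · · ♟ ·│5
4│· · · · · · ♙ ·│4
3│· · · · ♙ ♘ · ·│3
2│♙ ♙ ♙ ♙ · ♙ · ♙│2
1│♖ ♘ ♗ ♕ ♔ ♗ · ♖│1
  ─────────────────
  a b c d e f g h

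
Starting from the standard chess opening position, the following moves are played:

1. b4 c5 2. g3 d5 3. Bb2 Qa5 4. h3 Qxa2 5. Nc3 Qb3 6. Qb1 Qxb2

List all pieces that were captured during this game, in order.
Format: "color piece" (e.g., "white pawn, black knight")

Tracking captures:
  Qxa2: captured white pawn
  Qxb2: captured white bishop

white pawn, white bishop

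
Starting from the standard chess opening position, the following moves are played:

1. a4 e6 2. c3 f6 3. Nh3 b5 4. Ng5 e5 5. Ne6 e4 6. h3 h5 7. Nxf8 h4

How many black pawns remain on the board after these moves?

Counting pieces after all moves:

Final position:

  a b c d e f g h
  ─────────────────
8│♜ ♞ ♝ ♛ ♚ ♘ ♞ ♜│8
7│♟ · ♟ ♟ · · ♟ ·│7
6│· · · · · ♟ · ·│6
5│· ♟ · · · · · ·│5
4│♙ · · · ♟ · · ♟│4
3│· · ♙ · · · · ♙│3
2│· ♙ · ♙ ♙ ♙ ♙ ·│2
1│♖ ♘ ♗ ♕ ♔ ♗ · ♖│1
  ─────────────────
  a b c d e f g h


8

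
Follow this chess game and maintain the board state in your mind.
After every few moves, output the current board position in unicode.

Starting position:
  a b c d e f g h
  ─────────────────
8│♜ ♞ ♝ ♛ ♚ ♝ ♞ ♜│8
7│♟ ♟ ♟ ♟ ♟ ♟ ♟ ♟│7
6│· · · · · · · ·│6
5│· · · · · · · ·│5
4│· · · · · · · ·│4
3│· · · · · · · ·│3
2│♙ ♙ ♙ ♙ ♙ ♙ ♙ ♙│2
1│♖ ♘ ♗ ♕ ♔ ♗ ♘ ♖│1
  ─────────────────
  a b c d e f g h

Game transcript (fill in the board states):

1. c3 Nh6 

  a b c d e f g h
  ─────────────────
8│♜ ♞ ♝ ♛ ♚ ♝ · ♜│8
7│♟ ♟ ♟ ♟ ♟ ♟ ♟ ♟│7
6│· · · · · · · ♞│6
5│· · · · · · · ·│5
4│· · · · · · · ·│4
3│· · ♙ · · · · ·│3
2│♙ ♙ · ♙ ♙ ♙ ♙ ♙│2
1│♖ ♘ ♗ ♕ ♔ ♗ ♘ ♖│1
  ─────────────────
  a b c d e f g h

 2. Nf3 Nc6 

  a b c d e f g h
  ─────────────────
8│♜ · ♝ ♛ ♚ ♝ · ♜│8
7│♟ ♟ ♟ ♟ ♟ ♟ ♟ ♟│7
6│· · ♞ · · · · ♞│6
5│· · · · · · · ·│5
4│· · · · · · · ·│4
3│· · ♙ · · ♘ · ·│3
2│♙ ♙ · ♙ ♙ ♙ ♙ ♙│2
1│♖ ♘ ♗ ♕ ♔ ♗ · ♖│1
  ─────────────────
  a b c d e f g h

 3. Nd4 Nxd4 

  a b c d e f g h
  ─────────────────
8│♜ · ♝ ♛ ♚ ♝ · ♜│8
7│♟ ♟ ♟ ♟ ♟ ♟ ♟ ♟│7
6│· · · · · · · ♞│6
5│· · · · · · · ·│5
4│· · · ♞ · · · ·│4
3│· · ♙ · · · · ·│3
2│♙ ♙ · ♙ ♙ ♙ ♙ ♙│2
1│♖ ♘ ♗ ♕ ♔ ♗ · ♖│1
  ─────────────────
  a b c d e f g h

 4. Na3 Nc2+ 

  a b c d e f g h
  ─────────────────
8│♜ · ♝ ♛ ♚ ♝ · ♜│8
7│♟ ♟ ♟ ♟ ♟ ♟ ♟ ♟│7
6│· · · · · · · ♞│6
5│· · · · · · · ·│5
4│· · · · · · · ·│4
3│♘ · ♙ · · · · ·│3
2│♙ ♙ ♞ ♙ ♙ ♙ ♙ ♙│2
1│♖ · ♗ ♕ ♔ ♗ · ♖│1
  ─────────────────
  a b c d e f g h

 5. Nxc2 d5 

  a b c d e f g h
  ─────────────────
8│♜ · ♝ ♛ ♚ ♝ · ♜│8
7│♟ ♟ ♟ · ♟ ♟ ♟ ♟│7
6│· · · · · · · ♞│6
5│· · · ♟ · · · ·│5
4│· · · · · · · ·│4
3│· · ♙ · · · · ·│3
2│♙ ♙ ♘ ♙ ♙ ♙ ♙ ♙│2
1│♖ · ♗ ♕ ♔ ♗ · ♖│1
  ─────────────────
  a b c d e f g h

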